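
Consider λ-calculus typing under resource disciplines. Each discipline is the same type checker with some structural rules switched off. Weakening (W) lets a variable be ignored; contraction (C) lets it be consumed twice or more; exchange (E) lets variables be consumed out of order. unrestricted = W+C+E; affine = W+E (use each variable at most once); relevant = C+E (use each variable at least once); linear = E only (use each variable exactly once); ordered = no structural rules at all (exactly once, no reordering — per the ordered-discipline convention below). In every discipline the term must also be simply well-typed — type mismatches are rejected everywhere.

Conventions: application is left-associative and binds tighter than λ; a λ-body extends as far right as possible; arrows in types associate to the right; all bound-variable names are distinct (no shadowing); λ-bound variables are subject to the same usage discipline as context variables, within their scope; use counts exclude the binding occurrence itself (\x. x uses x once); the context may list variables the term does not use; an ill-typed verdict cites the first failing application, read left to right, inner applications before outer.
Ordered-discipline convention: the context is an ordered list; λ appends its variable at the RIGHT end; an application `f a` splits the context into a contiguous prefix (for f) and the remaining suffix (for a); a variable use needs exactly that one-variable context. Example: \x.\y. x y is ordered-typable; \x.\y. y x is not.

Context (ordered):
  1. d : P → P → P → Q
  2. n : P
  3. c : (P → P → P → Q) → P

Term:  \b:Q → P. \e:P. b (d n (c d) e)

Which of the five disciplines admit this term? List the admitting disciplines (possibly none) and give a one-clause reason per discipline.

admitting disciplines: relevant, unrestricted
counts: d: 2; n: 1; c: 1; b [bound]: 1; e [bound]: 1
left-to-right use order: b, d, n, c, d, e
typing: the term checks, with type (Q → P) → P → P
ordered ✗ (needs contraction — d ×2)
linear ✗ (needs contraction — d ×2)
affine ✗ (needs contraction — d ×2)
relevant ✓ (at least one use each (d, n, c, b, e))
unrestricted ✓ (type-checks ((Q → P) → P → P) and nothing is barred)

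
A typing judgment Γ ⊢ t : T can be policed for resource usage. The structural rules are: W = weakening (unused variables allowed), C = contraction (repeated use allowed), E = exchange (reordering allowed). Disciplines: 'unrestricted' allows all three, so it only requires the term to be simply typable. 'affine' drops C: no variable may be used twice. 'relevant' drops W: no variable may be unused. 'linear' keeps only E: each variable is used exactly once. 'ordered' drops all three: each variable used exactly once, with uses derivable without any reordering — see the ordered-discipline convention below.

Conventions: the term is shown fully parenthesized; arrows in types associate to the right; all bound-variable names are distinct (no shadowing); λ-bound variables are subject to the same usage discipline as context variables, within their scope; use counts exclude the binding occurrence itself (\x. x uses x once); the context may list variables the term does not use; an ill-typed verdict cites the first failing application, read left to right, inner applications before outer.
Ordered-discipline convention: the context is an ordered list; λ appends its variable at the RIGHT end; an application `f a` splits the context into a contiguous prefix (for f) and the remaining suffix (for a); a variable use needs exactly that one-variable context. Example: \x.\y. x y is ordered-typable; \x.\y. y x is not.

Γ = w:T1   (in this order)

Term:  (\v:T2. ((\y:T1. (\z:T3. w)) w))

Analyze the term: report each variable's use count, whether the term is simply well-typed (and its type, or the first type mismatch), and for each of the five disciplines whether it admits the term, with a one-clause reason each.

use counts: w: 2×, v (λ-bound): 0×, y (λ-bound): 0×, z (λ-bound): 0×
order of uses: w, w
typing: ✓ — T2 -> T3 -> T1
ordered: ✗ — w ×2 used more than once (contraction); needs weakening: v, y, z unused
linear: ✗ — w ×2 used more than once (contraction); needs weakening: v, y, z unused
affine: ✗ — w ×2 used more than once (contraction)
relevant: ✗ — needs weakening: v, y, z unused
unrestricted: ✓ — typability at T2 -> T3 -> T1 is all that's needed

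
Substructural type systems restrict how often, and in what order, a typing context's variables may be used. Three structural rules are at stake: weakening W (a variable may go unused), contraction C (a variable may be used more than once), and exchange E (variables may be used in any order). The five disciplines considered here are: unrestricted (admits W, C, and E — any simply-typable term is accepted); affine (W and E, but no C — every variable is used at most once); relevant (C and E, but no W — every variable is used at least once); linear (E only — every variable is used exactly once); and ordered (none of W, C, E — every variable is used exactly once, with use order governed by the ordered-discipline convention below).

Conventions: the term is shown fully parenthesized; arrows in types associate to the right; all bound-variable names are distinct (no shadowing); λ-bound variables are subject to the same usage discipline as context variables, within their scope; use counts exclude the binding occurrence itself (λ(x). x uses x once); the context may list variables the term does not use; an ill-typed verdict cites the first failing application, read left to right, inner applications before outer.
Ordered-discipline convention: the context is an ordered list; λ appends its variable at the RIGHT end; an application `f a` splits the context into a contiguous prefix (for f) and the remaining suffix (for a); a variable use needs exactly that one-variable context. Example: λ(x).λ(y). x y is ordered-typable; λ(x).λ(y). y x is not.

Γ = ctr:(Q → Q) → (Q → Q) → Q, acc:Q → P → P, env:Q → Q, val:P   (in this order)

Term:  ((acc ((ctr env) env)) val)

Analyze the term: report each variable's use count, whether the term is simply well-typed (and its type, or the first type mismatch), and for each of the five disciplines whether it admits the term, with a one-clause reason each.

use counts: ctr: 1, acc: 1, env: 2, val: 1
order of uses: acc, ctr, env, env, val
typing: the term checks, with type P
ordered ✗ (uses contraction: env ×2)
linear ✗ (uses contraction: env ×2)
affine ✗ (uses contraction: env ×2)
relevant ✓ (ctr, acc, env, val: all used, weakening unneeded)
unrestricted ✓ (typability at P is all that's needed)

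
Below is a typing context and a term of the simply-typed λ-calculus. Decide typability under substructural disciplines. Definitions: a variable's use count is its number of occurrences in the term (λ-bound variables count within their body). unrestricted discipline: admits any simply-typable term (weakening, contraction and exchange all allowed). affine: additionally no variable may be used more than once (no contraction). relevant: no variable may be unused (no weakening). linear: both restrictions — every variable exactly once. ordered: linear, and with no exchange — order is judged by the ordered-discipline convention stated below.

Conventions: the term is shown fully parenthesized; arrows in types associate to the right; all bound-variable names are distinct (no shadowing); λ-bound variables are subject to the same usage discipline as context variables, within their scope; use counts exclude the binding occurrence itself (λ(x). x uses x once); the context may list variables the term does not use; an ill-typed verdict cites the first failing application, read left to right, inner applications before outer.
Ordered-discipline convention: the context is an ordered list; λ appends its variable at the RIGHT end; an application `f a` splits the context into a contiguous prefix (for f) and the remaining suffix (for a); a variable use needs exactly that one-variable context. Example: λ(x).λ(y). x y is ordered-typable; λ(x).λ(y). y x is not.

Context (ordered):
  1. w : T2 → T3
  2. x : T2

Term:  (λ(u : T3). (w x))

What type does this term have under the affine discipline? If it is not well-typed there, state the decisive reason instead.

term : T3 → T3
use counts: w: 1×; x: 1×; u [bound]: 0×
use order (left to right): w, x
typing: well-typed — term : T3 → T3
across the five disciplines: ordered ✗, linear ✗, affine ✓, relevant ✗, unrestricted ✓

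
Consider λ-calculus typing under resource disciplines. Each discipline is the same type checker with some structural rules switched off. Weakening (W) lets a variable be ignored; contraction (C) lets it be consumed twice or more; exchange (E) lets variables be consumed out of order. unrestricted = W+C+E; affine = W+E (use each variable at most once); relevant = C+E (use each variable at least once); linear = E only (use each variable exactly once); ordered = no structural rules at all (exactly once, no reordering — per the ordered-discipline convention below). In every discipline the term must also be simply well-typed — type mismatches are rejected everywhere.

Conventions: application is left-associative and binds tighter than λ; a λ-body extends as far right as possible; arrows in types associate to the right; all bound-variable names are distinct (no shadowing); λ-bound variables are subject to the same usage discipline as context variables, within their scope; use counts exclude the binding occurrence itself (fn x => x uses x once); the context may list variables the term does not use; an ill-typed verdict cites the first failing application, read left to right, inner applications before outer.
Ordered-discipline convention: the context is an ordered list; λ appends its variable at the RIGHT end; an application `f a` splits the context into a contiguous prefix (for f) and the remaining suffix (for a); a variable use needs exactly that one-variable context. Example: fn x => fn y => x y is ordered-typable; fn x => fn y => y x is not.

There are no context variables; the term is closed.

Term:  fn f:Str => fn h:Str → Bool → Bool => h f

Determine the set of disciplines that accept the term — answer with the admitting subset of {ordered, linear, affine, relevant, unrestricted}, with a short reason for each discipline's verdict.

admitting disciplines: linear, affine, relevant, unrestricted
variable uses: f (λ-bound): 1; h (λ-bound): 1
left-to-right use order: h, f
typing: well-typed at Str → (Str → Bool → Bool) → Bool → Bool
ordered ✗ (no ordered split (uses run h, f))
linear ✓ (exactly-once usage across f, h)
affine ✓ (f, h: no repeats, contraction unneeded)
relevant ✓ (none of f, h goes unused)
unrestricted ✓ (well-typed at Str → (Str → Bool → Bool) → Bool → Bool; no restrictions here)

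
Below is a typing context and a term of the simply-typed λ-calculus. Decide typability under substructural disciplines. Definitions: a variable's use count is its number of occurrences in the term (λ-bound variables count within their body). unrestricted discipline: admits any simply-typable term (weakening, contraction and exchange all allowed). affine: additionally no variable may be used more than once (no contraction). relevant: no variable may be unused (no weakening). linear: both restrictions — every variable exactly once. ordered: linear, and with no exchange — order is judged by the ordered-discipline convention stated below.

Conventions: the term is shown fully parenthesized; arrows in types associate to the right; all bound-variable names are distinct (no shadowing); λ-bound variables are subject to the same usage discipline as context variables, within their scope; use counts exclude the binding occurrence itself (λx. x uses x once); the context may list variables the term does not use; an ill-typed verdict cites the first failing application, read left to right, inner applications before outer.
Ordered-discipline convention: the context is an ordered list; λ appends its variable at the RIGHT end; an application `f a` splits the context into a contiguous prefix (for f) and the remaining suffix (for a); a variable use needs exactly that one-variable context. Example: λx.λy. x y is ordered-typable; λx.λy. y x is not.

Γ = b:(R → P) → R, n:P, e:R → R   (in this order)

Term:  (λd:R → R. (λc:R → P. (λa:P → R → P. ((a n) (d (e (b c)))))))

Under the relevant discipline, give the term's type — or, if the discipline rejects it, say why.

term : (R → R) → (R → P) → (P → R → P) → P
usage: b: 1×; n: 1×; e: 1×; d (bound): 1×; c (bound): 1×; a (bound): 1×
left-to-right use order: a, n, d, e, b, c
typing: well-typed — term : (R → R) → (R → P) → (P → R → P) → P
all disciplines: ordered ✗; linear ✓; affine ✓; relevant ✓; unrestricted ✓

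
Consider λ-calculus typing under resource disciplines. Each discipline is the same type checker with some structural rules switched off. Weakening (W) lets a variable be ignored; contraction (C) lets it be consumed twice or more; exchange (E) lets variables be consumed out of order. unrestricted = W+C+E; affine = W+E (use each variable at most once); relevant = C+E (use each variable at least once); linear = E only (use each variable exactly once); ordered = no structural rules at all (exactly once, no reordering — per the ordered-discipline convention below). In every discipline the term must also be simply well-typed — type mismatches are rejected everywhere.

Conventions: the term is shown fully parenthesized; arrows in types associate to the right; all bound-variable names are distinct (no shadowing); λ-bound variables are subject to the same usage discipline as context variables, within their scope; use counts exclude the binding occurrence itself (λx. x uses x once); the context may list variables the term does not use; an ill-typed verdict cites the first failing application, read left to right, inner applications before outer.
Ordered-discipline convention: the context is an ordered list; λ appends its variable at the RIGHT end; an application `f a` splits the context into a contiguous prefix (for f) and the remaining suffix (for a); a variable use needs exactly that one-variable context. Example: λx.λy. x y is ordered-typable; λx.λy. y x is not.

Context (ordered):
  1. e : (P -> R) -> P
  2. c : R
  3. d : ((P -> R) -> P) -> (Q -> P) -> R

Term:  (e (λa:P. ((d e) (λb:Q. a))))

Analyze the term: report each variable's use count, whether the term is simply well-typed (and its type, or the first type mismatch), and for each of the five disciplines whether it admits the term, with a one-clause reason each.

use counts: e: 2×, c: 0×, d: 1×, a (λ-bound): 1×, b (λ-bound): 0×
use order (left to right): e, d, e, a
typing: the term checks, with type P
ordered: ✗, repeated use of e ×2; c, b never used (weakening)
linear: ✗, repeated use of e ×2; c, b never used (weakening)
affine: ✗, repeated use of e ×2
relevant: ✗, c, b never used (weakening)
unrestricted: ✓, simply typable at P; W, C, E all held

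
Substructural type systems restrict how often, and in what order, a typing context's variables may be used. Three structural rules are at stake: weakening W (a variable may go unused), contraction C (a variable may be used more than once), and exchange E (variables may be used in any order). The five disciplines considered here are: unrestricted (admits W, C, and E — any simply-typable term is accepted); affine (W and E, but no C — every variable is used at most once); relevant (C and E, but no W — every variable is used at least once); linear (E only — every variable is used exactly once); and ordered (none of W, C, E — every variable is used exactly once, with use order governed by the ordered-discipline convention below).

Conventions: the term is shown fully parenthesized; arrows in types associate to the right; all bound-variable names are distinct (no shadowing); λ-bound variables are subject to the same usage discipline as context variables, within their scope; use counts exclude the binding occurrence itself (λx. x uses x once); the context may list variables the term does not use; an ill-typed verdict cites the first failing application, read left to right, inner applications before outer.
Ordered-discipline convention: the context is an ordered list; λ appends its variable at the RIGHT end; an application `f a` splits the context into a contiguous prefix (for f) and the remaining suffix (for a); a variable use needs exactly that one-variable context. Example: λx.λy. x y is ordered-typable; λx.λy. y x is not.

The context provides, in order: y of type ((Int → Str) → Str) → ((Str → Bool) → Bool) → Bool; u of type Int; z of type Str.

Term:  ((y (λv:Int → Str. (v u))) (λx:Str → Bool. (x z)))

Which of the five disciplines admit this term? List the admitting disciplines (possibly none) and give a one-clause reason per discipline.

admitted by: linear, affine, relevant, unrestricted
use counts: y=1, u=1, z=1, v (bound)=1, x (bound)=1
use order (left to right): y, v, u, x, z
typing: ✓ — Bool
ordered ✗ (no ordered split (uses run y, v, u, x, z))
linear ✓ (single use per variable (y, u, z, v, x))
affine ✓ (y, u, z, v, x: no repeats, contraction unneeded)
relevant ✓ (every one of y, u, z, v, x appears)
unrestricted ✓ (simply typable at Bool; W, C, E all held)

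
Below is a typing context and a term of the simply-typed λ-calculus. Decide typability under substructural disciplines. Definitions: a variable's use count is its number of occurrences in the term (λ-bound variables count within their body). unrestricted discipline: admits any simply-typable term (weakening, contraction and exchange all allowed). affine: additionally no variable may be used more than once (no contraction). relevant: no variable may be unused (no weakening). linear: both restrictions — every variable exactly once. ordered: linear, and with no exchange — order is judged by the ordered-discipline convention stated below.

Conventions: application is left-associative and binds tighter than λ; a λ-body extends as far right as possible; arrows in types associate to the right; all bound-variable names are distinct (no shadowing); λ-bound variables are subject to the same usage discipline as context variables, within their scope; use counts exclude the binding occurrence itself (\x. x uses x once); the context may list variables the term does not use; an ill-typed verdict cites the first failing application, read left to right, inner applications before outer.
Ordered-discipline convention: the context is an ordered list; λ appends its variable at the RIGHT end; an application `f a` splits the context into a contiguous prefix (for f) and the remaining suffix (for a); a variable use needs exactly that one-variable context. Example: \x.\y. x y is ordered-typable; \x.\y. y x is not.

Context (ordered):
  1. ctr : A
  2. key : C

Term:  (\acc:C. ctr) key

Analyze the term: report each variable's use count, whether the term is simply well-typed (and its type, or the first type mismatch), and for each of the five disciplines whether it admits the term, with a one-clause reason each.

variable uses: ctr: 1×; key: 1×; acc (bound): 0×
left-to-right use order: ctr, key
typing: well-typed — term : A
ordered ✗ (unused: acc — weakening required)
linear ✗ (unused: acc — weakening required)
affine ✓ (no duplicate uses among ctr, key, acc)
relevant ✗ (unused: acc — weakening required)
unrestricted ✓ (typability at A is all that's needed)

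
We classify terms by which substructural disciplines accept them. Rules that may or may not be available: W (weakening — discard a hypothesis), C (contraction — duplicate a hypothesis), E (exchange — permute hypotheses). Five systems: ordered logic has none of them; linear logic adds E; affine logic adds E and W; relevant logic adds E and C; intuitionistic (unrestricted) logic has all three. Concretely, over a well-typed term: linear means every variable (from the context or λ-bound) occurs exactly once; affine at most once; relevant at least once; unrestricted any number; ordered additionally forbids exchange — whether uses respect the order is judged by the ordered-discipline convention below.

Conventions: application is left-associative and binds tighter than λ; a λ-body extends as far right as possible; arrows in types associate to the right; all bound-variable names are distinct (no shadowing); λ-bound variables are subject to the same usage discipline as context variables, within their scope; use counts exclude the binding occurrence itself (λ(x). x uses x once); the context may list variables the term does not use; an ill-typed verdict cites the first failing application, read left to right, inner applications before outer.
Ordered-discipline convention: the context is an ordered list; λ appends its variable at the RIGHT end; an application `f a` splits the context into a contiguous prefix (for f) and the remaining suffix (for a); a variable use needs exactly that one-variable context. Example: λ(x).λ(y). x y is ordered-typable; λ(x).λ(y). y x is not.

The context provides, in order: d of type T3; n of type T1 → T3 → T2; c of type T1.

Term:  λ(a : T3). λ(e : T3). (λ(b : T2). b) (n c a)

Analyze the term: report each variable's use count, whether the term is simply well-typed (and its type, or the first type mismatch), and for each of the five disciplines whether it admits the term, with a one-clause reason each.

use counts: d: 0; n: 1; c: 1; a (λ-bound): 1; e (λ-bound): 0; b (λ-bound): 1
uses in reading order: b, n, c, a
typing: ✓ — T3 → T3 → T2
ordered: ✗ — d, e left unused
linear: ✗ — d, e left unused
affine: ✓ — none of d, n, c, a, e, b used more than once
relevant: ✗ — d, e left unused
unrestricted: ✓ — typability at T3 → T3 → T2 is all that's needed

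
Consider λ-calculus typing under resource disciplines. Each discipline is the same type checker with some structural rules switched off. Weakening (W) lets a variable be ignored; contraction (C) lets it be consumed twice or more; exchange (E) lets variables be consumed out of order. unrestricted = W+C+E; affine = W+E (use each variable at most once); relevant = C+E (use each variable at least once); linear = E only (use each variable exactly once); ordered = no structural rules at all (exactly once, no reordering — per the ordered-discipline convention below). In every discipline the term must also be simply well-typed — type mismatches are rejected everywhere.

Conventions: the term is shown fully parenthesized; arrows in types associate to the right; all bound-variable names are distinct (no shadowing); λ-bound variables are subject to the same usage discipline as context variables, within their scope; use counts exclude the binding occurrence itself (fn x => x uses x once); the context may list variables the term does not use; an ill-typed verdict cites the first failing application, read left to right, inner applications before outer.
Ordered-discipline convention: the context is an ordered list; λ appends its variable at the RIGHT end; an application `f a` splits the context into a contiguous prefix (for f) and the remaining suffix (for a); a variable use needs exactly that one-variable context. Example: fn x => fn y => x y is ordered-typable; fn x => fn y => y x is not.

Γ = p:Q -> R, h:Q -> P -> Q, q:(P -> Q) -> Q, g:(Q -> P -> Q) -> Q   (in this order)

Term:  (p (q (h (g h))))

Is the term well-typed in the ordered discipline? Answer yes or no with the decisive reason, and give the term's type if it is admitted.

no — repeated use of h ×2
variable uses: p: 1, h: 2, q: 1, g: 1
order of uses: p, q, h, g, h
typing: the term checks, with type R
all disciplines: ordered ✗ | linear ✗ | affine ✗ | relevant ✓ | unrestricted ✓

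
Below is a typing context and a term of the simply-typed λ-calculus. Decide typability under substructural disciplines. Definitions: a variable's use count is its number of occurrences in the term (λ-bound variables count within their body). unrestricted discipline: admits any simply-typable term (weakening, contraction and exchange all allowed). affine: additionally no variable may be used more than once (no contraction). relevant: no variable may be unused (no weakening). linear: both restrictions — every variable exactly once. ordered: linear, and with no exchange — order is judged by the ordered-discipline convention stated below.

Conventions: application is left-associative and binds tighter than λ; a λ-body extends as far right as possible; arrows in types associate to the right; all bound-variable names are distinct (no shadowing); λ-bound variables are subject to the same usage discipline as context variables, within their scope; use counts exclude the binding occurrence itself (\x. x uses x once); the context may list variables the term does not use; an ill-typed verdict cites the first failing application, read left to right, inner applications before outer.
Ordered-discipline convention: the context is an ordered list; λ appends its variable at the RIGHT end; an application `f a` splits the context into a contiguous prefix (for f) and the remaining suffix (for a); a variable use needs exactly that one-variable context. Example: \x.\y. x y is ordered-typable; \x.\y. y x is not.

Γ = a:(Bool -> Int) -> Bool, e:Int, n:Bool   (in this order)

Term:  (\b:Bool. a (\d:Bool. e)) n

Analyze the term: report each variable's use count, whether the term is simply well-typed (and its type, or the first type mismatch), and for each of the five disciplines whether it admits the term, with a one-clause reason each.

counts: a: 1; e: 1; n: 1; b (λ-bound): 0; d (λ-bound): 0
uses in reading order: a, e, n
typing: ✓ — Bool
ordered: ✗ — b, d left unused
linear: ✗ — b, d left unused
affine: ✓ — none of a, e, n, b, d used more than once
relevant: ✗ — b, d left unused
unrestricted: ✓ — well-typed at Bool; no restrictions here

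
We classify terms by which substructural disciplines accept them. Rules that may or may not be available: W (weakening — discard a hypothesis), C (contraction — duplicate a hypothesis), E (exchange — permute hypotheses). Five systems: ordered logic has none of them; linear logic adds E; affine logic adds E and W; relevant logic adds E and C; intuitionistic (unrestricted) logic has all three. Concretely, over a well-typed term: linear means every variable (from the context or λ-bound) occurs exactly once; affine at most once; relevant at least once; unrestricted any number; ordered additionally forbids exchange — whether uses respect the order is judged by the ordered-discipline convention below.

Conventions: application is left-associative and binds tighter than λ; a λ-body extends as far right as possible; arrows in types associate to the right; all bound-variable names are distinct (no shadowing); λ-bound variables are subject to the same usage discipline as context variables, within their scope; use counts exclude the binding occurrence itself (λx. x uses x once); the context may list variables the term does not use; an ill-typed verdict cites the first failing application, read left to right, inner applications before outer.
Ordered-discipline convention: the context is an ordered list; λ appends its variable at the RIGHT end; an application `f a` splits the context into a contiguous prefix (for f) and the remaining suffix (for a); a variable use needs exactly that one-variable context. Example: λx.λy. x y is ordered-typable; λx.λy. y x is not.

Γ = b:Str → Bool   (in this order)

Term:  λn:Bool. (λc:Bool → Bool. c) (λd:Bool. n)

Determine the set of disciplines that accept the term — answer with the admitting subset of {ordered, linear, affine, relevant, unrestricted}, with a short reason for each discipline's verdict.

admitted in: affine, unrestricted
use counts: b ×0, n [bound] ×1, c [bound] ×1, d [bound] ×0
uses in reading order: c, n
typing: ✓ — Bool → Bool → Bool
ordered ✗ (b, d never used (weakening))
linear ✗ (b, d never used (weakening))
affine ✓ (none of b, n, c, d used more than once)
relevant ✗ (b, d never used (weakening))
unrestricted ✓ (typability at Bool → Bool → Bool is all that's needed)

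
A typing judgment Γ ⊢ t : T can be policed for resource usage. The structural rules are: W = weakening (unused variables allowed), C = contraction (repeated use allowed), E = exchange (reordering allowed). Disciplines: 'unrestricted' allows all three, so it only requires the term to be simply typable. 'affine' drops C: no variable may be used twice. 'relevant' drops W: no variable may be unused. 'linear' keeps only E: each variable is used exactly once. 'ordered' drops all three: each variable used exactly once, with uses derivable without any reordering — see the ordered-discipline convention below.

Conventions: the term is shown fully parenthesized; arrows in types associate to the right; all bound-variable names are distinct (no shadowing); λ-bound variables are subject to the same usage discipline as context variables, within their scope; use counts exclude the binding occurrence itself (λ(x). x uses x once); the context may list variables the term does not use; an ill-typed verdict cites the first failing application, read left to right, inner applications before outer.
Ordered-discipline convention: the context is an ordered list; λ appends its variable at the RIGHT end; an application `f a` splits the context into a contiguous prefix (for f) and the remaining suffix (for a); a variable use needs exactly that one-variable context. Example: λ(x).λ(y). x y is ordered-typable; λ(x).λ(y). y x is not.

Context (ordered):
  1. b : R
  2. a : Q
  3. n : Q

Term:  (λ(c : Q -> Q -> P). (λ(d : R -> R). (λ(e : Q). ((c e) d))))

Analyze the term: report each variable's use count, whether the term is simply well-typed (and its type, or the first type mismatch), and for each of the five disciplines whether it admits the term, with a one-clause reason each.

counts: b: 0, a: 0, n: 0, c (λ-bound): 1, d (λ-bound): 1, e (λ-bound): 1
uses in reading order: c, e, d
typing: ill-typed: argument of type R -> R where Q is required
ordered: ✗, not simply typable
linear: ✗, fails simple typing
affine: ✗, a type mismatch blocks all five
relevant: ✗, the type mismatch rejects it
unrestricted: ✗, not simply typable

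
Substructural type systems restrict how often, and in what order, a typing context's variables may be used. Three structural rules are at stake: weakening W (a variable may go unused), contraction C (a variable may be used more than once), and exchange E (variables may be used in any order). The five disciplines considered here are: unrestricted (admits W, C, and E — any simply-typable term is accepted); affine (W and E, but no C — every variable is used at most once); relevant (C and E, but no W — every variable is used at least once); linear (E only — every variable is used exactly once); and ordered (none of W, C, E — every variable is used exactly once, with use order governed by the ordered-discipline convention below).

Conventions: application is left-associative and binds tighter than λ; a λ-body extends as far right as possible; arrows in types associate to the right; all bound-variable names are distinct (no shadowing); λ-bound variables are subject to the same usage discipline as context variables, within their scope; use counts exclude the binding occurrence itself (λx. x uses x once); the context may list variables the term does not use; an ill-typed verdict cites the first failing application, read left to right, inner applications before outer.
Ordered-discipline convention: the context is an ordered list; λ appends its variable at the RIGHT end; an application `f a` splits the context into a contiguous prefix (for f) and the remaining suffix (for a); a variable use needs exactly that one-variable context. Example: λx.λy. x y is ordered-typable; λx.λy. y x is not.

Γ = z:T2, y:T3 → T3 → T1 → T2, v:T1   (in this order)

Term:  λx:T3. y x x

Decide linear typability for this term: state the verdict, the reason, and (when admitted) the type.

no — uses contraction: x ×2; unused: z, v — weakening required
usage: z: 0, y: 1, v: 0, x (bound): 2
left-to-right use order: y, x, x
typing: well-typed — term : T3 → T1 → T2
summary: ordered ✗ · linear ✗ · affine ✗ · relevant ✗ · unrestricted ✓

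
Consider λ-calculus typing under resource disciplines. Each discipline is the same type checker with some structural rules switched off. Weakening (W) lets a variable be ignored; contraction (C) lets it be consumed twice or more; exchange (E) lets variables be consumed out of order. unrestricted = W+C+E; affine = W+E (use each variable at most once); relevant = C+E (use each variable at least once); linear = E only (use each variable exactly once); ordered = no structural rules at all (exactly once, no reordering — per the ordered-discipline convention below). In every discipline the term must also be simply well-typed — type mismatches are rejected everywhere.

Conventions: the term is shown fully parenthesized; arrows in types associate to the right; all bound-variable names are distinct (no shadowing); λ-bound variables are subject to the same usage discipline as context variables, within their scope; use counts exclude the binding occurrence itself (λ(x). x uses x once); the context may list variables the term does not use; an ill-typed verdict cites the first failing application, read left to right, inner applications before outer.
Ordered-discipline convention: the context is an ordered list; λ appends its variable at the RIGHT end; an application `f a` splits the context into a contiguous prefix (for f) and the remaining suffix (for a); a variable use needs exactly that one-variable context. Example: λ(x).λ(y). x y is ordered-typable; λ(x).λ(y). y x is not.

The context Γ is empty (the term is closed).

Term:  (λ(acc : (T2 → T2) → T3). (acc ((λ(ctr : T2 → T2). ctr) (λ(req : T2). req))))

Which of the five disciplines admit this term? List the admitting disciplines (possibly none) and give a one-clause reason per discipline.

admitted by: ordered, linear, affine, relevant, unrestricted
variable uses: acc (λ-bound)=1, ctr (λ-bound)=1, req (λ-bound)=1
order of uses: acc, ctr, req
typing: well-typed — term : ((T2 → T2) → T3) → T3
ordered: ✓ — acc, ctr, req once each; derivable with no W/C/E
linear: ✓ — acc, ctr, req: one use apiece
affine: ✓ — none of acc, ctr, req used more than once
relevant: ✓ — at least one use each (acc, ctr, req)
unrestricted: ✓ — well-typed at ((T2 → T2) → T3) → T3; no restrictions here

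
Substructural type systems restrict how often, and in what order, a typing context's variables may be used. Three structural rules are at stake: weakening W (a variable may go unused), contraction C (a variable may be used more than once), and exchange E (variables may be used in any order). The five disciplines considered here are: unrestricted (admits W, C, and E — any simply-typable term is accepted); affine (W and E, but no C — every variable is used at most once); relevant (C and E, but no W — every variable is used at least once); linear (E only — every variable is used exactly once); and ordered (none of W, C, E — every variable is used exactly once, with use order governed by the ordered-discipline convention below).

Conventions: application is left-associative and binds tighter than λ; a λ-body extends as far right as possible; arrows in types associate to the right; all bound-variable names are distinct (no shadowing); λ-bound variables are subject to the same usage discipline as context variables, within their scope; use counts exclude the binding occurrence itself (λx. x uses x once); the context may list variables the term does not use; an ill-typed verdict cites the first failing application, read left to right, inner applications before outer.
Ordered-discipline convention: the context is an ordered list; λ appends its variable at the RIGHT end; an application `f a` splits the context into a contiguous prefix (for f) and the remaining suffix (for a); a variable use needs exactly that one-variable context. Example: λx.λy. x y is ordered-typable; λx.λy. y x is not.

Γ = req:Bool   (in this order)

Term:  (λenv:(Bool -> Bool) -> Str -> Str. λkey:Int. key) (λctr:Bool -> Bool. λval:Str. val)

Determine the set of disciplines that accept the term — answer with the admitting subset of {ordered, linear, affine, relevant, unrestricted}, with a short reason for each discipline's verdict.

admitting disciplines: affine, unrestricted
counts: req=0; env (λ-bound)=0; key (λ-bound)=1; ctr (λ-bound)=0; val (λ-bound)=1
order of uses: key, val
typing: well-typed at Int -> Int
ordered ✗ (needs weakening: req, env, ctr unused)
linear ✗ (needs weakening: req, env, ctr unused)
affine ✓ (none of req, env, key, ctr, val used more than once)
relevant ✗ (needs weakening: req, env, ctr unused)
unrestricted ✓ (simply typable at Int -> Int; W, C, E all held)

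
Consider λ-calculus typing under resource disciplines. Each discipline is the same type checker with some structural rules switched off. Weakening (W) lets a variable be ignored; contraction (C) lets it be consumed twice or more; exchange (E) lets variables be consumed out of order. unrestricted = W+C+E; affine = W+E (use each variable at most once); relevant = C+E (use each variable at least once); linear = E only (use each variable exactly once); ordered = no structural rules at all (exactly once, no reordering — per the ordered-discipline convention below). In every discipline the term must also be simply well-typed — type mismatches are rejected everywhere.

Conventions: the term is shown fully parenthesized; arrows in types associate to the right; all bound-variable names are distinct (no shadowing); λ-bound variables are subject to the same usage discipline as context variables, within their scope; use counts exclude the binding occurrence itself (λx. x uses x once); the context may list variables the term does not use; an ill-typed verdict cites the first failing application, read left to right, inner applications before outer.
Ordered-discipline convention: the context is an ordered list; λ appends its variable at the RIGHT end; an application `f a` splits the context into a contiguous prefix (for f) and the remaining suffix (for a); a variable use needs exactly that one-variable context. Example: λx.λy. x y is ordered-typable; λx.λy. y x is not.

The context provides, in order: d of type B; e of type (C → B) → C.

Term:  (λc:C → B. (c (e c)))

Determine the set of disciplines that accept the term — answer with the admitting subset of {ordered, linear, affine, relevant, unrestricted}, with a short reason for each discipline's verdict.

admitting disciplines: unrestricted
variable uses: d ×0; e ×1; c [bound] ×2
uses in reading order: c, e, c
typing: well-typed at (C → B) → B
ordered: ✗ — needs contraction — c ×2; unused: d — weakening required
linear: ✗ — needs contraction — c ×2; unused: d — weakening required
affine: ✗ — needs contraction — c ×2
relevant: ✗ — unused: d — weakening required
unrestricted: ✓ — typability at (C → B) → B is all that's needed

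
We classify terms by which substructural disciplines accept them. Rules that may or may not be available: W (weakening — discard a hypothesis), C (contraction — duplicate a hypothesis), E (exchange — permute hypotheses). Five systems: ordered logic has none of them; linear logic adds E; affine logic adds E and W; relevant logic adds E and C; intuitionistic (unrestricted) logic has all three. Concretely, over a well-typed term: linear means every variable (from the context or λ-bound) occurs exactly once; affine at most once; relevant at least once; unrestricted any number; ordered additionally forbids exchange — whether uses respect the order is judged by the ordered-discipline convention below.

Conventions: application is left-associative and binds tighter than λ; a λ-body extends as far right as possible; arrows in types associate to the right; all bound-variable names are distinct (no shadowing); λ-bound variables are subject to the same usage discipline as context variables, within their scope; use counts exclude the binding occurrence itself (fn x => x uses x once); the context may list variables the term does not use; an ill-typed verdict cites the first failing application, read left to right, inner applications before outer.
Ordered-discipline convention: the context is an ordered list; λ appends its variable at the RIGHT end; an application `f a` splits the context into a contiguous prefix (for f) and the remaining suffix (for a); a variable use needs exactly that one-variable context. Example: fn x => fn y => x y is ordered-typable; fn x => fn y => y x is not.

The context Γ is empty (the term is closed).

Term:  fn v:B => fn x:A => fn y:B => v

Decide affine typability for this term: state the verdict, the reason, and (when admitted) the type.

yes — none of v, x, y used more than once; term : B → A → B → B
variable uses: v [bound]=1; x [bound]=0; y [bound]=0
uses in reading order: v
typing: well-typed — term : B → A → B → B
across the five disciplines: ordered ✗; linear ✗; affine ✓; relevant ✗; unrestricted ✓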